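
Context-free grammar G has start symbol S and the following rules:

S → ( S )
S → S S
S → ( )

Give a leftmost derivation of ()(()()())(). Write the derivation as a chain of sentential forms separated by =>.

S=>SS=>()S=>()SS=>()(S)S=>()(SS)S=>()(SSS)S=>()(()SS)S=>()(()()S)S=>()(()()())S=>()(()()())()

S => SS   [S → S S]
SS => ()S   [S → ( )]
()S => ()SS   [S → S S]
()SS => ()(S)S   [S → ( S )]
()(S)S => ()(SS)S   [S → S S]
()(SS)S => ()(SSS)S   [S → S S]
()(SSS)S => ()(()SS)S   [S → ( )]
()(()SS)S => ()(()()S)S   [S → ( )]
()(()()S)S => ()(()()())S   [S → ( )]
()(()()())S => ()(()()())()   [S → ( )]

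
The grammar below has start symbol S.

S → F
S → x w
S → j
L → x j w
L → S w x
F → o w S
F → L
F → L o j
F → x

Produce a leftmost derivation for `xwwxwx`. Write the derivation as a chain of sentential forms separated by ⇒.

S ⇒ F ⇒ L ⇒ Swx ⇒ Fwx ⇒ Lwx ⇒ Swxwx ⇒ xwwxwx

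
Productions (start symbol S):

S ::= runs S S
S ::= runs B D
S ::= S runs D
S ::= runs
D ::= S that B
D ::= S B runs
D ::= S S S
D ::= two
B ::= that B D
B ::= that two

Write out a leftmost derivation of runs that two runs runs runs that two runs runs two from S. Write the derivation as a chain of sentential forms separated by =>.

S => S runs D => runs B D runs D => runs that two D runs D => runs that two S B runs runs D => runs that two runs S S B runs runs D => runs that two runs runs S B runs runs D => runs that two runs runs runs B runs runs D => runs that two runs runs runs that two runs runs D => runs that two runs runs runs that two runs runs two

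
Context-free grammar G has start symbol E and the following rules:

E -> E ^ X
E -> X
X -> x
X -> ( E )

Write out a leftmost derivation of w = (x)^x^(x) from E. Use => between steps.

E => E^X   [E -> E ^ X]
E^X => E^X^X   [E -> E ^ X]
E^X^X => X^X^X   [E -> X]
X^X^X => (E)^X^X   [X -> ( E )]
(E)^X^X => (X)^X^X   [E -> X]
(X)^X^X => (x)^X^X   [X -> x]
(x)^X^X => (x)^x^X   [X -> x]
(x)^x^X => (x)^x^(E)   [X -> ( E )]
(x)^x^(E) => (x)^x^(X)   [E -> X]
(x)^x^(X) => (x)^x^(x)   [X -> x]

E => E^X => E^X^X => X^X^X => (E)^X^X => (X)^X^X => (x)^X^X => (x)^x^X => (x)^x^(E) => (x)^x^(X) => (x)^x^(x)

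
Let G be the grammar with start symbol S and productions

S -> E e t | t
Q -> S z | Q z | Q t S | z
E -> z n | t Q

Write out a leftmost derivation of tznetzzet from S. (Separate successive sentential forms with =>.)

S => Eet => tQet => tQzet => tSzzet => tEetzzet => tznetzzet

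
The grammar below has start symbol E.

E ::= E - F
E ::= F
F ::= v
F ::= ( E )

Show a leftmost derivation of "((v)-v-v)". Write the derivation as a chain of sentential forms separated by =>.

E => F => (E) => (E-F) => (E-F-F) => (F-F-F) => ((E)-F-F) => ((F)-F-F) => ((v)-F-F) => ((v)-v-F) => ((v)-v-v)

E => F   [E ::= F]
F => (E)   [F ::= ( E )]
(E) => (E-F)   [E ::= E - F]
(E-F) => (E-F-F)   [E ::= E - F]
(E-F-F) => (F-F-F)   [E ::= F]
(F-F-F) => ((E)-F-F)   [F ::= ( E )]
((E)-F-F) => ((F)-F-F)   [E ::= F]
((F)-F-F) => ((v)-F-F)   [F ::= v]
((v)-F-F) => ((v)-v-F)   [F ::= v]
((v)-v-F) => ((v)-v-v)   [F ::= v]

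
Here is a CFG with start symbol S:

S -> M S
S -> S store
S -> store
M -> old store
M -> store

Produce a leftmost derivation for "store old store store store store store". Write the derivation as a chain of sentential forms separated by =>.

S => M S   [S -> M S]
M S => store S   [M -> store]
store S => store S store   [S -> S store]
store S store => store M S store   [S -> M S]
store M S store => store old store S store   [M -> old store]
store old store S store => store old store S store store   [S -> S store]
store old store S store store => store old store S store store store   [S -> S store]
store old store S store store store => store old store store store store store   [S -> store]

S => M S => store S => store S store => store M S store => store old store S store => store old store S store store => store old store S store store store => store old store store store store store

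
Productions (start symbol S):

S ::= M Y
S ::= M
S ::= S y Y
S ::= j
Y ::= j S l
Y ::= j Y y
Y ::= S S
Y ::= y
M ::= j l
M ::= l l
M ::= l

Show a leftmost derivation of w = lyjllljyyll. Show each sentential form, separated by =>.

S => SyY => MyY => lyY => lyjSl => lyjMYl => lyjllYl => lyjllSSl => lyjllMYSl => lyjlllYSl => lyjllljYySl => lyjllljyySl => lyjllljyyMl => lyjllljyyll

S => SyY   [S ::= S y Y]
SyY => MyY   [S ::= M]
MyY => lyY   [M ::= l]
lyY => lyjSl   [Y ::= j S l]
lyjSl => lyjMYl   [S ::= M Y]
lyjMYl => lyjllYl   [M ::= l l]
lyjllYl => lyjllSSl   [Y ::= S S]
lyjllSSl => lyjllMYSl   [S ::= M Y]
lyjllMYSl => lyjlllYSl   [M ::= l]
lyjlllYSl => lyjllljYySl   [Y ::= j Y y]
lyjllljYySl => lyjllljyySl   [Y ::= y]
lyjllljyySl => lyjllljyyMl   [S ::= M]
lyjllljyyMl => lyjllljyyll   [M ::= l]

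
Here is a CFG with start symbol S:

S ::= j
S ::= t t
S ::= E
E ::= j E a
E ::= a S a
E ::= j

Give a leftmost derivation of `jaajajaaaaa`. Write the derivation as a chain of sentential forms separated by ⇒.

S⇒E⇒jEa⇒jaSaa⇒jaEaa⇒jaaSaaa⇒jaaEaaa⇒jaajEaaaa⇒jaajaSaaaaa⇒jaajaEaaaaa⇒jaajajaaaaa

S ⇒ E   [S ::= E]
E ⇒ jEa   [E ::= j E a]
jEa ⇒ jaSaa   [E ::= a S a]
jaSaa ⇒ jaEaa   [S ::= E]
jaEaa ⇒ jaaSaaa   [E ::= a S a]
jaaSaaa ⇒ jaaEaaa   [S ::= E]
jaaEaaa ⇒ jaajEaaaa   [E ::= j E a]
jaajEaaaa ⇒ jaajaSaaaaa   [E ::= a S a]
jaajaSaaaaa ⇒ jaajaEaaaaa   [S ::= E]
jaajaEaaaaa ⇒ jaajajaaaaa   [E ::= j]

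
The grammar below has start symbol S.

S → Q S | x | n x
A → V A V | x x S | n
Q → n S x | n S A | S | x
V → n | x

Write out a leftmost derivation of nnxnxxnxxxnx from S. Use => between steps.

S => QS => nSxS => nQSxS => nSSxS => nQSSxS => nSSSxS => nnxSSxS => nnxnxSxS => nnxnxQSxS => nnxnxxSxS => nnxnxxnxxS => nnxnxxnxxQS => nnxnxxnxxxS => nnxnxxnxxxnx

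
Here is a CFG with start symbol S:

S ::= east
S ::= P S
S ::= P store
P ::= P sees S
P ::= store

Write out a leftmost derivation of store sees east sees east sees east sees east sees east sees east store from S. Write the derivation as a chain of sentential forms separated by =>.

S => P store   [S ::= P store]
P store => P sees S store   [P ::= P sees S]
P sees S store => P sees S sees S store   [P ::= P sees S]
P sees S sees S store => P sees S sees S sees S store   [P ::= P sees S]
P sees S sees S sees S store => P sees S sees S sees S sees S store   [P ::= P sees S]
P sees S sees S sees S sees S store => P sees S sees S sees S sees S sees S store   [P ::= P sees S]
P sees S sees S sees S sees S sees S store => P sees S sees S sees S sees S sees S sees S store   [P ::= P sees S]
P sees S sees S sees S sees S sees S sees S store => store sees S sees S sees S sees S sees S sees S store   [P ::= store]
store sees S sees S sees S sees S sees S sees S store => store sees east sees S sees S sees S sees S sees S store   [S ::= east]
store sees east sees S sees S sees S sees S sees S store => store sees east sees east sees S sees S sees S sees S store   [S ::= east]
store sees east sees east sees S sees S sees S sees S store => store sees east sees east sees east sees S sees S sees S store   [S ::= east]
store sees east sees east sees east sees S sees S sees S store => store sees east sees east sees east sees east sees S sees S store   [S ::= east]
store sees east sees east sees east sees east sees S sees S store => store sees east sees east sees east sees east sees east sees S store   [S ::= east]
store sees east sees east sees east sees east sees east sees S store => store sees east sees east sees east sees east sees east sees east store   [S ::= east]

S => P store => P sees S store => P sees S sees S store => P sees S sees S sees S store => P sees S sees S sees S sees S store => P sees S sees S sees S sees S sees S store => P sees S sees S sees S sees S sees S sees S store => store sees S sees S sees S sees S sees S sees S store => store sees east sees S sees S sees S sees S sees S store => store sees east sees east sees S sees S sees S sees S store => store sees east sees east sees east sees S sees S sees S store => store sees east sees east sees east sees east sees S sees S store => store sees east sees east sees east sees east sees east sees S store => store sees east sees east sees east sees east sees east sees east store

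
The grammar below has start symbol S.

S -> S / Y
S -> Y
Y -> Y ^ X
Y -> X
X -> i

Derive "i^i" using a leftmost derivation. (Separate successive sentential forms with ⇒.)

S ⇒ Y ⇒ Y^X ⇒ X^X ⇒ i^X ⇒ i^i

S ⇒ Y   [S -> Y]
Y ⇒ Y^X   [Y -> Y ^ X]
Y^X ⇒ X^X   [Y -> X]
X^X ⇒ i^X   [X -> i]
i^X ⇒ i^i   [X -> i]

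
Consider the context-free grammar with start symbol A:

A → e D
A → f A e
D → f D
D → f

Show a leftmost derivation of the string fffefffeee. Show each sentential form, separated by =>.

A => fAe   [A → f A e]
fAe => ffAee   [A → f A e]
ffAee => fffAeee   [A → f A e]
fffAeee => fffeDeee   [A → e D]
fffeDeee => fffefDeee   [D → f D]
fffefDeee => fffeffDeee   [D → f D]
fffeffDeee => fffefffeee   [D → f]

A => fAe => ffAee => fffAeee => fffeDeee => fffefDeee => fffeffDeee => fffefffeee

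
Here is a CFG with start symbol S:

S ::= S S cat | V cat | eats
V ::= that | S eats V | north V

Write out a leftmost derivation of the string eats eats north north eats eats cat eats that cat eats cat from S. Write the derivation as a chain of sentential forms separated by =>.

S => S S cat => V cat S cat => S eats V cat S cat => eats eats V cat S cat => eats eats north V cat S cat => eats eats north north V cat S cat => eats eats north north S eats V cat S cat => eats eats north north S S cat eats V cat S cat => eats eats north north eats S cat eats V cat S cat => eats eats north north eats eats cat eats V cat S cat => eats eats north north eats eats cat eats that cat S cat => eats eats north north eats eats cat eats that cat eats cat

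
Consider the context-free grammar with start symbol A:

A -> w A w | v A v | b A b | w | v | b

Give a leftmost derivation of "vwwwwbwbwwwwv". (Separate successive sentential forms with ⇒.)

A ⇒ vAv ⇒ vwAwv ⇒ vwwAwwv ⇒ vwwwAwwwv ⇒ vwwwwAwwwwv ⇒ vwwwwbAbwwwwv ⇒ vwwwwbwbwwwwv

A ⇒ vAv   [A -> v A v]
vAv ⇒ vwAwv   [A -> w A w]
vwAwv ⇒ vwwAwwv   [A -> w A w]
vwwAwwv ⇒ vwwwAwwwv   [A -> w A w]
vwwwAwwwv ⇒ vwwwwAwwwwv   [A -> w A w]
vwwwwAwwwwv ⇒ vwwwwbAbwwwwv   [A -> b A b]
vwwwwbAbwwwwv ⇒ vwwwwbwbwwwwv   [A -> w]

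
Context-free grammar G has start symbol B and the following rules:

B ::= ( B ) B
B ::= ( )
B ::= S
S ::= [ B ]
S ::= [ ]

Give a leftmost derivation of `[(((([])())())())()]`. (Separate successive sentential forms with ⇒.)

B ⇒ S   [B ::= S]
S ⇒ [B]   [S ::= [ B ]]
[B] ⇒ [(B)B]   [B ::= ( B ) B]
[(B)B] ⇒ [((B)B)B]   [B ::= ( B ) B]
[((B)B)B] ⇒ [(((B)B)B)B]   [B ::= ( B ) B]
[(((B)B)B)B] ⇒ [((((B)B)B)B)B]   [B ::= ( B ) B]
[((((B)B)B)B)B] ⇒ [((((S)B)B)B)B]   [B ::= S]
[((((S)B)B)B)B] ⇒ [(((([])B)B)B)B]   [S ::= [ ]]
[(((([])B)B)B)B] ⇒ [(((([])())B)B)B]   [B ::= ( )]
[(((([])())B)B)B] ⇒ [(((([])())())B)B]   [B ::= ( )]
[(((([])())())B)B] ⇒ [(((([])())())())B]   [B ::= ( )]
[(((([])())())())B] ⇒ [(((([])())())())()]   [B ::= ( )]

B⇒S⇒[B]⇒[(B)B]⇒[((B)B)B]⇒[(((B)B)B)B]⇒[((((B)B)B)B)B]⇒[((((S)B)B)B)B]⇒[(((([])B)B)B)B]⇒[(((([])())B)B)B]⇒[(((([])())())B)B]⇒[(((([])())())())B]⇒[(((([])())())())()]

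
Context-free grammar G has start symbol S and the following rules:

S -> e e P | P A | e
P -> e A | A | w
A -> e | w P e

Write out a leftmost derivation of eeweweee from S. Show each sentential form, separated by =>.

S => PA => eAA => eeA => eewPe => eeweAe => eewewPee => eewewAee => eeweweee

S => PA   [S -> P A]
PA => eAA   [P -> e A]
eAA => eeA   [A -> e]
eeA => eewPe   [A -> w P e]
eewPe => eeweAe   [P -> e A]
eeweAe => eewewPee   [A -> w P e]
eewewPee => eewewAee   [P -> A]
eewewAee => eeweweee   [A -> e]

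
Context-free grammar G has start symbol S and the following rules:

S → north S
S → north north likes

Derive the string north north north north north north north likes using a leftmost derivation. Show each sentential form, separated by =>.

S => north S   [S → north S]
north S => north north S   [S → north S]
north north S => north north north S   [S → north S]
north north north S => north north north north S   [S → north S]
north north north north S => north north north north north S   [S → north S]
north north north north north S => north north north north north north north likes   [S → north north likes]

S => north S => north north S => north north north S => north north north north S => north north north north north S => north north north north north north north likes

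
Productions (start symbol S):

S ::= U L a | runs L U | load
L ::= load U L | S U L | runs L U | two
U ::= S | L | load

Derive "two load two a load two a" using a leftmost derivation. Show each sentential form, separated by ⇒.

S ⇒ U L a ⇒ L L a ⇒ two L a ⇒ two S U L a ⇒ two U L a U L a ⇒ two S L a U L a ⇒ two load L a U L a ⇒ two load two a U L a ⇒ two load two a load L a ⇒ two load two a load two a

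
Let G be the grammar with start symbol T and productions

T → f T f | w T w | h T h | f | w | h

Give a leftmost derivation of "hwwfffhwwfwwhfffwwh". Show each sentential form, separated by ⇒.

T ⇒ hTh   [T → h T h]
hTh ⇒ hwTwh   [T → w T w]
hwTwh ⇒ hwwTwwh   [T → w T w]
hwwTwwh ⇒ hwwfTfwwh   [T → f T f]
hwwfTfwwh ⇒ hwwffTffwwh   [T → f T f]
hwwffTffwwh ⇒ hwwfffTfffwwh   [T → f T f]
hwwfffTfffwwh ⇒ hwwfffhThfffwwh   [T → h T h]
hwwfffhThfffwwh ⇒ hwwfffhwTwhfffwwh   [T → w T w]
hwwfffhwTwhfffwwh ⇒ hwwfffhwwTwwhfffwwh   [T → w T w]
hwwfffhwwTwwhfffwwh ⇒ hwwfffhwwfwwhfffwwh   [T → f]

T ⇒ hTh ⇒ hwTwh ⇒ hwwTwwh ⇒ hwwfTfwwh ⇒ hwwffTffwwh ⇒ hwwfffTfffwwh ⇒ hwwfffhThfffwwh ⇒ hwwfffhwTwhfffwwh ⇒ hwwfffhwwTwwhfffwwh ⇒ hwwfffhwwfwwhfffwwh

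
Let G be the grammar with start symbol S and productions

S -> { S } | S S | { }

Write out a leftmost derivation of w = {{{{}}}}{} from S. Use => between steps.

S=>SS=>{S}S=>{{S}}S=>{{{S}}}S=>{{{{}}}}S=>{{{{}}}}{}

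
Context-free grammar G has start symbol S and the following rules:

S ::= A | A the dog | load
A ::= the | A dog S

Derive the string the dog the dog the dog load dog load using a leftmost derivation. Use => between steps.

S => A => A dog S => A dog S dog S => A dog S dog S dog S => the dog S dog S dog S => the dog A dog S dog S => the dog A dog S dog S dog S => the dog the dog S dog S dog S => the dog the dog A dog S dog S => the dog the dog the dog S dog S => the dog the dog the dog load dog S => the dog the dog the dog load dog load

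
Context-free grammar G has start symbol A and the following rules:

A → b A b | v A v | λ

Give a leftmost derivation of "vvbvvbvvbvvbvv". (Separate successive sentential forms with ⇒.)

A⇒vAv⇒vvAvv⇒vvbAbvv⇒vvbvAvbvv⇒vvbvvAvvbvv⇒vvbvvbAbvvbvv⇒vvbvvbvAvbvvbvv⇒vvbvvbvvbvvbvv

A ⇒ vAv   [A → v A v]
vAv ⇒ vvAvv   [A → v A v]
vvAvv ⇒ vvbAbvv   [A → b A b]
vvbAbvv ⇒ vvbvAvbvv   [A → v A v]
vvbvAvbvv ⇒ vvbvvAvvbvv   [A → v A v]
vvbvvAvvbvv ⇒ vvbvvbAbvvbvv   [A → b A b]
vvbvvbAbvvbvv ⇒ vvbvvbvAvbvvbvv   [A → v A v]
vvbvvbvAvbvvbvv ⇒ vvbvvbvvbvvbvv   [A → λ]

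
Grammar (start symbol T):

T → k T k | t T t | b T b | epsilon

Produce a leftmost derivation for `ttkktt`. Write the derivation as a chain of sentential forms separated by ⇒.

T⇒tTt⇒ttTtt⇒ttkTktt⇒ttkktt

T ⇒ tTt   [T → t T t]
tTt ⇒ ttTtt   [T → t T t]
ttTtt ⇒ ttkTktt   [T → k T k]
ttkTktt ⇒ ttkktt   [T → epsilon]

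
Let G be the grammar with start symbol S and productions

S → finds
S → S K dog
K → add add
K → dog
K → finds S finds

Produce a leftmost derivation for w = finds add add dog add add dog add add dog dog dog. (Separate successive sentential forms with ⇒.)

S ⇒ S K dog ⇒ S K dog K dog ⇒ S K dog K dog K dog ⇒ S K dog K dog K dog K dog ⇒ finds K dog K dog K dog K dog ⇒ finds add add dog K dog K dog K dog ⇒ finds add add dog add add dog K dog K dog ⇒ finds add add dog add add dog add add dog K dog ⇒ finds add add dog add add dog add add dog dog dog

S ⇒ S K dog   [S → S K dog]
S K dog ⇒ S K dog K dog   [S → S K dog]
S K dog K dog ⇒ S K dog K dog K dog   [S → S K dog]
S K dog K dog K dog ⇒ S K dog K dog K dog K dog   [S → S K dog]
S K dog K dog K dog K dog ⇒ finds K dog K dog K dog K dog   [S → finds]
finds K dog K dog K dog K dog ⇒ finds add add dog K dog K dog K dog   [K → add add]
finds add add dog K dog K dog K dog ⇒ finds add add dog add add dog K dog K dog   [K → add add]
finds add add dog add add dog K dog K dog ⇒ finds add add dog add add dog add add dog K dog   [K → add add]
finds add add dog add add dog add add dog K dog ⇒ finds add add dog add add dog add add dog dog dog   [K → dog]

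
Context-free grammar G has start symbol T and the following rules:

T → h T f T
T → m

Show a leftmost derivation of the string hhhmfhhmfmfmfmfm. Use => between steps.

T => hTfT => hhTfTfT => hhhTfTfTfT => hhhmfTfTfT => hhhmfhTfTfTfT => hhhmfhhTfTfTfTfT => hhhmfhhmfTfTfTfT => hhhmfhhmfmfTfTfT => hhhmfhhmfmfmfTfT => hhhmfhhmfmfmfmfT => hhhmfhhmfmfmfmfm

T => hTfT   [T → h T f T]
hTfT => hhTfTfT   [T → h T f T]
hhTfTfT => hhhTfTfTfT   [T → h T f T]
hhhTfTfTfT => hhhmfTfTfT   [T → m]
hhhmfTfTfT => hhhmfhTfTfTfT   [T → h T f T]
hhhmfhTfTfTfT => hhhmfhhTfTfTfTfT   [T → h T f T]
hhhmfhhTfTfTfTfT => hhhmfhhmfTfTfTfT   [T → m]
hhhmfhhmfTfTfTfT => hhhmfhhmfmfTfTfT   [T → m]
hhhmfhhmfmfTfTfT => hhhmfhhmfmfmfTfT   [T → m]
hhhmfhhmfmfmfTfT => hhhmfhhmfmfmfmfT   [T → m]
hhhmfhhmfmfmfmfT => hhhmfhhmfmfmfmfm   [T → m]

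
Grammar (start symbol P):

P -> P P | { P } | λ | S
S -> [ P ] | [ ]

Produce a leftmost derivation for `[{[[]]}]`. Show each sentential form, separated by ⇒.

P ⇒ S ⇒ [P] ⇒ [{P}] ⇒ [{S}] ⇒ [{[P]}] ⇒ [{[S]}] ⇒ [{[[]]}]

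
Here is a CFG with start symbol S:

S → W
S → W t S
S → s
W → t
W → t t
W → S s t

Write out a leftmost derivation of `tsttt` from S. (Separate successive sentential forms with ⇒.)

S ⇒ WtS ⇒ SsttS ⇒ WsttS ⇒ tsttS ⇒ tsttW ⇒ tsttt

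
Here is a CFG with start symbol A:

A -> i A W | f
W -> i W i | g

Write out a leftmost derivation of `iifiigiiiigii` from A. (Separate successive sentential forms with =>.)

A=>iAW=>iiAWW=>iifWW=>iifiWiW=>iifiiWiiW=>iifiigiiW=>iifiigiiiWi=>iifiigiiiiWii=>iifiigiiiigii

A => iAW   [A -> i A W]
iAW => iiAWW   [A -> i A W]
iiAWW => iifWW   [A -> f]
iifWW => iifiWiW   [W -> i W i]
iifiWiW => iifiiWiiW   [W -> i W i]
iifiiWiiW => iifiigiiW   [W -> g]
iifiigiiW => iifiigiiiWi   [W -> i W i]
iifiigiiiWi => iifiigiiiiWii   [W -> i W i]
iifiigiiiiWii => iifiigiiiigii   [W -> g]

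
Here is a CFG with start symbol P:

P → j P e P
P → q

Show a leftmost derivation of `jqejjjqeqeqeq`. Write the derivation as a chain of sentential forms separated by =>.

P => jPeP   [P → j P e P]
jPeP => jqeP   [P → q]
jqeP => jqejPeP   [P → j P e P]
jqejPeP => jqejjPePeP   [P → j P e P]
jqejjPePeP => jqejjjPePePeP   [P → j P e P]
jqejjjPePePeP => jqejjjqePePeP   [P → q]
jqejjjqePePeP => jqejjjqeqePeP   [P → q]
jqejjjqeqePeP => jqejjjqeqeqeP   [P → q]
jqejjjqeqeqeP => jqejjjqeqeqeq   [P → q]

P => jPeP => jqeP => jqejPeP => jqejjPePeP => jqejjjPePePeP => jqejjjqePePeP => jqejjjqeqePeP => jqejjjqeqeqeP => jqejjjqeqeqeq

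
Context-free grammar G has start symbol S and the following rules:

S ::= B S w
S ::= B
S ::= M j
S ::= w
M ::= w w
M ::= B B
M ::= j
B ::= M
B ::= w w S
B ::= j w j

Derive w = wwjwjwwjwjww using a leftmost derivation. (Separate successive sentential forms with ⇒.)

S ⇒ BSw   [S ::= B S w]
BSw ⇒ MSw   [B ::= M]
MSw ⇒ BBSw   [M ::= B B]
BBSw ⇒ wwSBSw   [B ::= w w S]
wwSBSw ⇒ wwBSwBSw   [S ::= B S w]
wwBSwBSw ⇒ wwjwjSwBSw   [B ::= j w j]
wwjwjSwBSw ⇒ wwjwjwwBSw   [S ::= w]
wwjwjwwBSw ⇒ wwjwjwwjwjSw   [B ::= j w j]
wwjwjwwjwjSw ⇒ wwjwjwwjwjww   [S ::= w]

S ⇒ BSw ⇒ MSw ⇒ BBSw ⇒ wwSBSw ⇒ wwBSwBSw ⇒ wwjwjSwBSw ⇒ wwjwjwwBSw ⇒ wwjwjwwjwjSw ⇒ wwjwjwwjwjww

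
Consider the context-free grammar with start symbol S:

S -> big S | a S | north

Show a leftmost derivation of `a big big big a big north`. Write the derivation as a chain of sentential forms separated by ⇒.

S ⇒ a S ⇒ a big S ⇒ a big big S ⇒ a big big big S ⇒ a big big big a S ⇒ a big big big a big S ⇒ a big big big a big north

S ⇒ a S   [S -> a S]
a S ⇒ a big S   [S -> big S]
a big S ⇒ a big big S   [S -> big S]
a big big S ⇒ a big big big S   [S -> big S]
a big big big S ⇒ a big big big a S   [S -> a S]
a big big big a S ⇒ a big big big a big S   [S -> big S]
a big big big a big S ⇒ a big big big a big north   [S -> north]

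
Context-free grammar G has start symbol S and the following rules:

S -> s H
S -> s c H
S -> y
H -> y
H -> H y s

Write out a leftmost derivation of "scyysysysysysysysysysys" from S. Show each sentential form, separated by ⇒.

S ⇒ scH ⇒ scHys ⇒ scHysys ⇒ scHysysys ⇒ scHysysysys ⇒ scHysysysysys ⇒ scHysysysysysys ⇒ scHysysysysysysys ⇒ scHysysysysysysysys ⇒ scHysysysysysysysysys ⇒ scHysysysysysysysysysys ⇒ scyysysysysysysysysysys

S ⇒ scH   [S -> s c H]
scH ⇒ scHys   [H -> H y s]
scHys ⇒ scHysys   [H -> H y s]
scHysys ⇒ scHysysys   [H -> H y s]
scHysysys ⇒ scHysysysys   [H -> H y s]
scHysysysys ⇒ scHysysysysys   [H -> H y s]
scHysysysysys ⇒ scHysysysysysys   [H -> H y s]
scHysysysysysys ⇒ scHysysysysysysys   [H -> H y s]
scHysysysysysysys ⇒ scHysysysysysysysys   [H -> H y s]
scHysysysysysysysys ⇒ scHysysysysysysysysys   [H -> H y s]
scHysysysysysysysysys ⇒ scHysysysysysysysysysys   [H -> H y s]
scHysysysysysysysysysys ⇒ scyysysysysysysysysysys   [H -> y]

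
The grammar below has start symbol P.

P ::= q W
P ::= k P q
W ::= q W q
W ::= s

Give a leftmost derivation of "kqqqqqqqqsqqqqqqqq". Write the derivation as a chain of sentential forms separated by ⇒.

P ⇒ kPq ⇒ kqWq ⇒ kqqWqq ⇒ kqqqWqqq ⇒ kqqqqWqqqq ⇒ kqqqqqWqqqqq ⇒ kqqqqqqWqqqqqq ⇒ kqqqqqqqWqqqqqqq ⇒ kqqqqqqqqWqqqqqqqq ⇒ kqqqqqqqqsqqqqqqqq

P ⇒ kPq   [P ::= k P q]
kPq ⇒ kqWq   [P ::= q W]
kqWq ⇒ kqqWqq   [W ::= q W q]
kqqWqq ⇒ kqqqWqqq   [W ::= q W q]
kqqqWqqq ⇒ kqqqqWqqqq   [W ::= q W q]
kqqqqWqqqq ⇒ kqqqqqWqqqqq   [W ::= q W q]
kqqqqqWqqqqq ⇒ kqqqqqqWqqqqqq   [W ::= q W q]
kqqqqqqWqqqqqq ⇒ kqqqqqqqWqqqqqqq   [W ::= q W q]
kqqqqqqqWqqqqqqq ⇒ kqqqqqqqqWqqqqqqqq   [W ::= q W q]
kqqqqqqqqWqqqqqqqq ⇒ kqqqqqqqqsqqqqqqqq   [W ::= s]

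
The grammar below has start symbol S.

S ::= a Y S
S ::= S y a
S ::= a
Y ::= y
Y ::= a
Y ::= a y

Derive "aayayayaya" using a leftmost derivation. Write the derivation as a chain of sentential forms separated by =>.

S => aYS => aayS => aaySya => aaySyaya => aayaYSyaya => aayaySyaya => aayayayaya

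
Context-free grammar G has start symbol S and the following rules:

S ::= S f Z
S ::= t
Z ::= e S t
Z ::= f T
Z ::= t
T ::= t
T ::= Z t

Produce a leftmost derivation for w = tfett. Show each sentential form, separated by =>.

S=>SfZ=>tfZ=>tfeSt=>tfett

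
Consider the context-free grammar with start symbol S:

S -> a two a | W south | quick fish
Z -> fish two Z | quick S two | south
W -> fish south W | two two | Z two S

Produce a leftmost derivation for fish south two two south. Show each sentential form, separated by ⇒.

S ⇒ W south   [S -> W south]
W south ⇒ fish south W south   [W -> fish south W]
fish south W south ⇒ fish south two two south   [W -> two two]

S ⇒ W south ⇒ fish south W south ⇒ fish south two two south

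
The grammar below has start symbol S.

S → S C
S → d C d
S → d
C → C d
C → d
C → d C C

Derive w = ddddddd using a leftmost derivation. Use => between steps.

S=>dCd=>ddCCd=>dddCd=>dddCdd=>dddCddd=>ddddddd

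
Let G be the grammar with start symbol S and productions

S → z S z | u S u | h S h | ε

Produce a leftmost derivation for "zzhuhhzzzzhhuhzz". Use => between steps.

S => zSz   [S → z S z]
zSz => zzSzz   [S → z S z]
zzSzz => zzhShzz   [S → h S h]
zzhShzz => zzhuSuhzz   [S → u S u]
zzhuSuhzz => zzhuhShuhzz   [S → h S h]
zzhuhShuhzz => zzhuhhShhuhzz   [S → h S h]
zzhuhhShhuhzz => zzhuhhzSzhhuhzz   [S → z S z]
zzhuhhzSzhhuhzz => zzhuhhzzSzzhhuhzz   [S → z S z]
zzhuhhzzSzzhhuhzz => zzhuhhzzzzhhuhzz   [S → ε]

S => zSz => zzSzz => zzhShzz => zzhuSuhzz => zzhuhShuhzz => zzhuhhShhuhzz => zzhuhhzSzhhuhzz => zzhuhhzzSzzhhuhzz => zzhuhhzzzzhhuhzz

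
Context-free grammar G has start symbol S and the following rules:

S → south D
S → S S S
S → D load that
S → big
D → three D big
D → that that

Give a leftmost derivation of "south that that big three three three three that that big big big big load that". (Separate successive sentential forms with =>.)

S => S S S   [S → S S S]
S S S => south D S S   [S → south D]
south D S S => south that that S S   [D → that that]
south that that S S => south that that big S   [S → big]
south that that big S => south that that big D load that   [S → D load that]
south that that big D load that => south that that big three D big load that   [D → three D big]
south that that big three D big load that => south that that big three three D big big load that   [D → three D big]
south that that big three three D big big load that => south that that big three three three D big big big load that   [D → three D big]
south that that big three three three D big big big load that => south that that big three three three three D big big big big load that   [D → three D big]
south that that big three three three three D big big big big load that => south that that big three three three three that that big big big big load that   [D → that that]

S => S S S => south D S S => south that that S S => south that that big S => south that that big D load that => south that that big three D big load that => south that that big three three D big big load that => south that that big three three three D big big big load that => south that that big three three three three D big big big big load that => south that that big three three three three that that big big big big load that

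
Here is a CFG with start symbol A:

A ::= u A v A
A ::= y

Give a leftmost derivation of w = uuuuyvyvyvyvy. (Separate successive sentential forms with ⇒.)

A ⇒ uAvA   [A ::= u A v A]
uAvA ⇒ uuAvAvA   [A ::= u A v A]
uuAvAvA ⇒ uuuAvAvAvA   [A ::= u A v A]
uuuAvAvAvA ⇒ uuuuAvAvAvAvA   [A ::= u A v A]
uuuuAvAvAvAvA ⇒ uuuuyvAvAvAvA   [A ::= y]
uuuuyvAvAvAvA ⇒ uuuuyvyvAvAvA   [A ::= y]
uuuuyvyvAvAvA ⇒ uuuuyvyvyvAvA   [A ::= y]
uuuuyvyvyvAvA ⇒ uuuuyvyvyvyvA   [A ::= y]
uuuuyvyvyvyvA ⇒ uuuuyvyvyvyvy   [A ::= y]

A ⇒ uAvA ⇒ uuAvAvA ⇒ uuuAvAvAvA ⇒ uuuuAvAvAvAvA ⇒ uuuuyvAvAvAvA ⇒ uuuuyvyvAvAvA ⇒ uuuuyvyvyvAvA ⇒ uuuuyvyvyvyvA ⇒ uuuuyvyvyvyvy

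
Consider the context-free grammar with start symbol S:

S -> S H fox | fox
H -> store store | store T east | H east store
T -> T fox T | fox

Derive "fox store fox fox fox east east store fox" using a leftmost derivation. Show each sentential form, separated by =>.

S => S H fox   [S -> S H fox]
S H fox => fox H fox   [S -> fox]
fox H fox => fox H east store fox   [H -> H east store]
fox H east store fox => fox store T east east store fox   [H -> store T east]
fox store T east east store fox => fox store T fox T east east store fox   [T -> T fox T]
fox store T fox T east east store fox => fox store fox fox T east east store fox   [T -> fox]
fox store fox fox T east east store fox => fox store fox fox fox east east store fox   [T -> fox]

S => S H fox => fox H fox => fox H east store fox => fox store T east east store fox => fox store T fox T east east store fox => fox store fox fox T east east store fox => fox store fox fox fox east east store fox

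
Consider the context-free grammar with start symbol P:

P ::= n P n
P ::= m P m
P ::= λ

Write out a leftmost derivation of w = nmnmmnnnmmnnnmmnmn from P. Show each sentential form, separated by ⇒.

P⇒nPn⇒nmPmn⇒nmnPnmn⇒nmnmPmnmn⇒nmnmmPmmnmn⇒nmnmmnPnmmnmn⇒nmnmmnnPnnmmnmn⇒nmnmmnnnPnnnmmnmn⇒nmnmmnnnmPmnnnmmnmn⇒nmnmmnnnmmnnnmmnmn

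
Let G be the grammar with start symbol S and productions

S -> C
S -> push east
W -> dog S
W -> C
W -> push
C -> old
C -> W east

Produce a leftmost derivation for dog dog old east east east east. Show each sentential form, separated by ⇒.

S ⇒ C ⇒ W east ⇒ dog S east ⇒ dog C east ⇒ dog W east east ⇒ dog dog S east east ⇒ dog dog C east east ⇒ dog dog W east east east ⇒ dog dog C east east east ⇒ dog dog W east east east east ⇒ dog dog C east east east east ⇒ dog dog old east east east east

S ⇒ C   [S -> C]
C ⇒ W east   [C -> W east]
W east ⇒ dog S east   [W -> dog S]
dog S east ⇒ dog C east   [S -> C]
dog C east ⇒ dog W east east   [C -> W east]
dog W east east ⇒ dog dog S east east   [W -> dog S]
dog dog S east east ⇒ dog dog C east east   [S -> C]
dog dog C east east ⇒ dog dog W east east east   [C -> W east]
dog dog W east east east ⇒ dog dog C east east east   [W -> C]
dog dog C east east east ⇒ dog dog W east east east east   [C -> W east]
dog dog W east east east east ⇒ dog dog C east east east east   [W -> C]
dog dog C east east east east ⇒ dog dog old east east east east   [C -> old]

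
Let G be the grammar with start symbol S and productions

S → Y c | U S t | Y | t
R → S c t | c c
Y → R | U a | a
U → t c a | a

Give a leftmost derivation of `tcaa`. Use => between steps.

S => Y => Ua => tcaa

S => Y   [S → Y]
Y => Ua   [Y → U a]
Ua => tcaa   [U → t c a]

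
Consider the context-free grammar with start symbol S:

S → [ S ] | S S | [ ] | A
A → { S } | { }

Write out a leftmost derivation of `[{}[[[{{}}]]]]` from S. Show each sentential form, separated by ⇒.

S ⇒ [S]   [S → [ S ]]
[S] ⇒ [SS]   [S → S S]
[SS] ⇒ [AS]   [S → A]
[AS] ⇒ [{}S]   [A → { }]
[{}S] ⇒ [{}[S]]   [S → [ S ]]
[{}[S]] ⇒ [{}[[S]]]   [S → [ S ]]
[{}[[S]]] ⇒ [{}[[[S]]]]   [S → [ S ]]
[{}[[[S]]]] ⇒ [{}[[[A]]]]   [S → A]
[{}[[[A]]]] ⇒ [{}[[[{S}]]]]   [A → { S }]
[{}[[[{S}]]]] ⇒ [{}[[[{A}]]]]   [S → A]
[{}[[[{A}]]]] ⇒ [{}[[[{{}}]]]]   [A → { }]

S ⇒ [S] ⇒ [SS] ⇒ [AS] ⇒ [{}S] ⇒ [{}[S]] ⇒ [{}[[S]]] ⇒ [{}[[[S]]]] ⇒ [{}[[[A]]]] ⇒ [{}[[[{S}]]]] ⇒ [{}[[[{A}]]]] ⇒ [{}[[[{{}}]]]]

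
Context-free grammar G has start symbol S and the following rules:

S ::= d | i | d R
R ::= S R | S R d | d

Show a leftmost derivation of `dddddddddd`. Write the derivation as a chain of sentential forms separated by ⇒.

S ⇒ dR ⇒ dSR ⇒ ddR ⇒ ddSR ⇒ dddRR ⇒ dddSRdR ⇒ ddddRRdR ⇒ ddddSRdRdR ⇒ dddddRdRdR ⇒ dddddddRdR ⇒ dddddddddR ⇒ dddddddddd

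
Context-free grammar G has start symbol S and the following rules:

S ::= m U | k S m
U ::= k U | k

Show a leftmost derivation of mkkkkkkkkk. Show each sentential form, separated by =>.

S => mU => mkU => mkkU => mkkkU => mkkkkU => mkkkkkU => mkkkkkkU => mkkkkkkkU => mkkkkkkkkU => mkkkkkkkkk

S => mU   [S ::= m U]
mU => mkU   [U ::= k U]
mkU => mkkU   [U ::= k U]
mkkU => mkkkU   [U ::= k U]
mkkkU => mkkkkU   [U ::= k U]
mkkkkU => mkkkkkU   [U ::= k U]
mkkkkkU => mkkkkkkU   [U ::= k U]
mkkkkkkU => mkkkkkkkU   [U ::= k U]
mkkkkkkkU => mkkkkkkkkU   [U ::= k U]
mkkkkkkkkU => mkkkkkkkkk   [U ::= k]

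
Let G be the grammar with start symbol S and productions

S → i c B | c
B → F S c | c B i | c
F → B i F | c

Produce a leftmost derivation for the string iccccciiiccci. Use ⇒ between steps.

S ⇒ icB   [S → i c B]
icB ⇒ iccBi   [B → c B i]
iccBi ⇒ iccFSci   [B → F S c]
iccFSci ⇒ iccBiFSci   [F → B i F]
iccBiFSci ⇒ icccBiiFSci   [B → c B i]
icccBiiFSci ⇒ iccccBiiiFSci   [B → c B i]
iccccBiiiFSci ⇒ iccccciiiFSci   [B → c]
iccccciiiFSci ⇒ iccccciiicSci   [F → c]
iccccciiicSci ⇒ iccccciiiccci   [S → c]

S ⇒ icB ⇒ iccBi ⇒ iccFSci ⇒ iccBiFSci ⇒ icccBiiFSci ⇒ iccccBiiiFSci ⇒ iccccciiiFSci ⇒ iccccciiicSci ⇒ iccccciiiccci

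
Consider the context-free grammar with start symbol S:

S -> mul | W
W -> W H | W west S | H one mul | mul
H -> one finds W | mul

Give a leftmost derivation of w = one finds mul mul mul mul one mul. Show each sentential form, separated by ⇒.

S ⇒ W ⇒ H one mul ⇒ one finds W one mul ⇒ one finds W H one mul ⇒ one finds W H H one mul ⇒ one finds W H H H one mul ⇒ one finds mul H H H one mul ⇒ one finds mul mul H H one mul ⇒ one finds mul mul mul H one mul ⇒ one finds mul mul mul mul one mul

S ⇒ W   [S -> W]
W ⇒ H one mul   [W -> H one mul]
H one mul ⇒ one finds W one mul   [H -> one finds W]
one finds W one mul ⇒ one finds W H one mul   [W -> W H]
one finds W H one mul ⇒ one finds W H H one mul   [W -> W H]
one finds W H H one mul ⇒ one finds W H H H one mul   [W -> W H]
one finds W H H H one mul ⇒ one finds mul H H H one mul   [W -> mul]
one finds mul H H H one mul ⇒ one finds mul mul H H one mul   [H -> mul]
one finds mul mul H H one mul ⇒ one finds mul mul mul H one mul   [H -> mul]
one finds mul mul mul H one mul ⇒ one finds mul mul mul mul one mul   [H -> mul]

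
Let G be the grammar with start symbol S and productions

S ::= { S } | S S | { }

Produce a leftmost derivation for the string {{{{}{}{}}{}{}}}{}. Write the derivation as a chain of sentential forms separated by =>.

S => SS => {S}S => {{S}}S => {{SS}}S => {{SSS}}S => {{{S}SS}}S => {{{SS}SS}}S => {{{SSS}SS}}S => {{{{}SS}SS}}S => {{{{}{}S}SS}}S => {{{{}{}{}}SS}}S => {{{{}{}{}}{}S}}S => {{{{}{}{}}{}{}}}S => {{{{}{}{}}{}{}}}{}

S => SS   [S ::= S S]
SS => {S}S   [S ::= { S }]
{S}S => {{S}}S   [S ::= { S }]
{{S}}S => {{SS}}S   [S ::= S S]
{{SS}}S => {{SSS}}S   [S ::= S S]
{{SSS}}S => {{{S}SS}}S   [S ::= { S }]
{{{S}SS}}S => {{{SS}SS}}S   [S ::= S S]
{{{SS}SS}}S => {{{SSS}SS}}S   [S ::= S S]
{{{SSS}SS}}S => {{{{}SS}SS}}S   [S ::= { }]
{{{{}SS}SS}}S => {{{{}{}S}SS}}S   [S ::= { }]
{{{{}{}S}SS}}S => {{{{}{}{}}SS}}S   [S ::= { }]
{{{{}{}{}}SS}}S => {{{{}{}{}}{}S}}S   [S ::= { }]
{{{{}{}{}}{}S}}S => {{{{}{}{}}{}{}}}S   [S ::= { }]
{{{{}{}{}}{}{}}}S => {{{{}{}{}}{}{}}}{}   [S ::= { }]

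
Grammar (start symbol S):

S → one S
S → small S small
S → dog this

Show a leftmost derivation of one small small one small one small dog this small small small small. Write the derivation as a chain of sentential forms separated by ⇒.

S ⇒ one S   [S → one S]
one S ⇒ one small S small   [S → small S small]
one small S small ⇒ one small small S small small   [S → small S small]
one small small S small small ⇒ one small small one S small small   [S → one S]
one small small one S small small ⇒ one small small one small S small small small   [S → small S small]
one small small one small S small small small ⇒ one small small one small one S small small small   [S → one S]
one small small one small one S small small small ⇒ one small small one small one small S small small small small   [S → small S small]
one small small one small one small S small small small small ⇒ one small small one small one small dog this small small small small   [S → dog this]

S ⇒ one S ⇒ one small S small ⇒ one small small S small small ⇒ one small small one S small small ⇒ one small small one small S small small small ⇒ one small small one small one S small small small ⇒ one small small one small one small S small small small small ⇒ one small small one small one small dog this small small small small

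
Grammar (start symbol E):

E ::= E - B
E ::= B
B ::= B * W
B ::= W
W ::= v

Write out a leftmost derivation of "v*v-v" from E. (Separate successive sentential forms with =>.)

E => E-B   [E ::= E - B]
E-B => B-B   [E ::= B]
B-B => B*W-B   [B ::= B * W]
B*W-B => W*W-B   [B ::= W]
W*W-B => v*W-B   [W ::= v]
v*W-B => v*v-B   [W ::= v]
v*v-B => v*v-W   [B ::= W]
v*v-W => v*v-v   [W ::= v]

E => E-B => B-B => B*W-B => W*W-B => v*W-B => v*v-B => v*v-W => v*v-v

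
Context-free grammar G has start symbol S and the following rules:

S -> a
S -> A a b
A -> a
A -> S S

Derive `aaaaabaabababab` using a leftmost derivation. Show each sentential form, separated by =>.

S=>Aab=>SSab=>aSab=>aAabab=>aSSabab=>aaSabab=>aaAababab=>aaSSababab=>aaAabSababab=>aaSSabSababab=>aaaSabSababab=>aaaaabSababab=>aaaaabAabababab=>aaaaabaabababab

S => Aab   [S -> A a b]
Aab => SSab   [A -> S S]
SSab => aSab   [S -> a]
aSab => aAabab   [S -> A a b]
aAabab => aSSabab   [A -> S S]
aSSabab => aaSabab   [S -> a]
aaSabab => aaAababab   [S -> A a b]
aaAababab => aaSSababab   [A -> S S]
aaSSababab => aaAabSababab   [S -> A a b]
aaAabSababab => aaSSabSababab   [A -> S S]
aaSSabSababab => aaaSabSababab   [S -> a]
aaaSabSababab => aaaaabSababab   [S -> a]
aaaaabSababab => aaaaabAabababab   [S -> A a b]
aaaaabAabababab => aaaaabaabababab   [A -> a]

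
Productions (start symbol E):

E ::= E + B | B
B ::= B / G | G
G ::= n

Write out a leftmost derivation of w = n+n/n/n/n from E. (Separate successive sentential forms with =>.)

E => E+B   [E ::= E + B]
E+B => B+B   [E ::= B]
B+B => G+B   [B ::= G]
G+B => n+B   [G ::= n]
n+B => n+B/G   [B ::= B / G]
n+B/G => n+B/G/G   [B ::= B / G]
n+B/G/G => n+B/G/G/G   [B ::= B / G]
n+B/G/G/G => n+G/G/G/G   [B ::= G]
n+G/G/G/G => n+n/G/G/G   [G ::= n]
n+n/G/G/G => n+n/n/G/G   [G ::= n]
n+n/n/G/G => n+n/n/n/G   [G ::= n]
n+n/n/n/G => n+n/n/n/n   [G ::= n]

E=>E+B=>B+B=>G+B=>n+B=>n+B/G=>n+B/G/G=>n+B/G/G/G=>n+G/G/G/G=>n+n/G/G/G=>n+n/n/G/G=>n+n/n/n/G=>n+n/n/n/n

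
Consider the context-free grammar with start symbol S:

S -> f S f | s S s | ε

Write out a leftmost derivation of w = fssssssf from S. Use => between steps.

S=>fSf=>fsSsf=>fssSssf=>fsssSsssf=>fssssssf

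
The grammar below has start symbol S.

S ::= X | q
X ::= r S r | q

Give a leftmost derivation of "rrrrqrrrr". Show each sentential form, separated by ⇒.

S⇒X⇒rSr⇒rXr⇒rrSrr⇒rrXrr⇒rrrSrrr⇒rrrXrrr⇒rrrrSrrrr⇒rrrrqrrrr

S ⇒ X   [S ::= X]
X ⇒ rSr   [X ::= r S r]
rSr ⇒ rXr   [S ::= X]
rXr ⇒ rrSrr   [X ::= r S r]
rrSrr ⇒ rrXrr   [S ::= X]
rrXrr ⇒ rrrSrrr   [X ::= r S r]
rrrSrrr ⇒ rrrXrrr   [S ::= X]
rrrXrrr ⇒ rrrrSrrrr   [X ::= r S r]
rrrrSrrrr ⇒ rrrrqrrrr   [S ::= q]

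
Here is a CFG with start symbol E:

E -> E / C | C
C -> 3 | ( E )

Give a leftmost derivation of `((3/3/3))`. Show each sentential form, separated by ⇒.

E ⇒ C   [E -> C]
C ⇒ (E)   [C -> ( E )]
(E) ⇒ (C)   [E -> C]
(C) ⇒ ((E))   [C -> ( E )]
((E)) ⇒ ((E/C))   [E -> E / C]
((E/C)) ⇒ ((E/C/C))   [E -> E / C]
((E/C/C)) ⇒ ((C/C/C))   [E -> C]
((C/C/C)) ⇒ ((3/C/C))   [C -> 3]
((3/C/C)) ⇒ ((3/3/C))   [C -> 3]
((3/3/C)) ⇒ ((3/3/3))   [C -> 3]

E ⇒ C ⇒ (E) ⇒ (C) ⇒ ((E)) ⇒ ((E/C)) ⇒ ((E/C/C)) ⇒ ((C/C/C)) ⇒ ((3/C/C)) ⇒ ((3/3/C)) ⇒ ((3/3/3))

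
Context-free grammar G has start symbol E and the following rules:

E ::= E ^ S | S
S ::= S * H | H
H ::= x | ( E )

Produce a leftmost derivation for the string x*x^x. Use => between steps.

E => E^S   [E ::= E ^ S]
E^S => S^S   [E ::= S]
S^S => S*H^S   [S ::= S * H]
S*H^S => H*H^S   [S ::= H]
H*H^S => x*H^S   [H ::= x]
x*H^S => x*x^S   [H ::= x]
x*x^S => x*x^H   [S ::= H]
x*x^H => x*x^x   [H ::= x]

E => E^S => S^S => S*H^S => H*H^S => x*H^S => x*x^S => x*x^H => x*x^x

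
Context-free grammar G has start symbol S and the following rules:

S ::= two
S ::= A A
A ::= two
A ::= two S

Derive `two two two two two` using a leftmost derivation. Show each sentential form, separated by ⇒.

S ⇒ A A   [S ::= A A]
A A ⇒ two S A   [A ::= two S]
two S A ⇒ two A A A   [S ::= A A]
two A A A ⇒ two two S A A   [A ::= two S]
two two S A A ⇒ two two two A A   [S ::= two]
two two two A A ⇒ two two two two A   [A ::= two]
two two two two A ⇒ two two two two two   [A ::= two]

S ⇒ A A ⇒ two S A ⇒ two A A A ⇒ two two S A A ⇒ two two two A A ⇒ two two two two A ⇒ two two two two two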